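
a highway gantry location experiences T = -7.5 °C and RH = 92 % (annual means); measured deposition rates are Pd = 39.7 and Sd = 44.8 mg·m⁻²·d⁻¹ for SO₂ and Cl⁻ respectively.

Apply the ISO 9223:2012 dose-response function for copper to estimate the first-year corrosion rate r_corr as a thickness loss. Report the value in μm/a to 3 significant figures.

copper: temperature factor f = +0.126·(-17.5) = -2.2050
  SO₂ term: 0.0053·39.7^0.26·exp(0.059·92-2.2050) = 0.3465
  Sd branch = 0.01025·Sd^0.27·e^(0.036·RH+0.049·T) = 0.5437 μm/a
  r_corr = 0.3465 + 0.5437 = 0.8902 μm/a

r_corr = 0.890 μm/a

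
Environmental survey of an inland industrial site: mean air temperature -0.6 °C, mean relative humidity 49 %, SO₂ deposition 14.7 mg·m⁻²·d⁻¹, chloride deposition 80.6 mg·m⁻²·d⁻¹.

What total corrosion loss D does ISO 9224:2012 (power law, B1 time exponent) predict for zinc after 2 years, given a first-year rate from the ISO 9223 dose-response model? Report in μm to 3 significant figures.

zinc: f(T) = +0.038·(T−10) [T≤10 °C] = -0.4028
  sulphur-dioxide contribution → 0.268 μm/a
  chloride contribution → 0.3004 μm/a
  ⇒ r_corr(zinc) = 0.5685 μm/a
Power-law: D(2) = r_corr · 2^0.813
  D(2) = 0.5685 × 2^0.813 = 0.5685 × 1.757 = 0.9987 μm

D(2) = 0.999 μm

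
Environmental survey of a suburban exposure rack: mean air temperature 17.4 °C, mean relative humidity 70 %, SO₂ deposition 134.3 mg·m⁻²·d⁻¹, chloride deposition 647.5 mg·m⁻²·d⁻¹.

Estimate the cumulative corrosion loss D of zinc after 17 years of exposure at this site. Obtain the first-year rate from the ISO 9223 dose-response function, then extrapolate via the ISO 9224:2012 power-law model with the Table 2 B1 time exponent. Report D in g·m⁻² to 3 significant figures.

D(17) = 502 g·m⁻²

zinc: f(T) = -0.071·(T−10) [T>10 °C] = -0.5254
  sulphur-dioxide contribution → 1.649 μm/a
  chloride contribution → 5.382 μm/a
  ⇒ r_corr(zinc) = 7.031 μm/a
Power-law: D(17) = r_corr · 17^0.813
  D(17) = 7.031 × 17^0.813 = 7.031 × 10.01 = 70.37 μm
  Mass loss = 70.37 μm × 7.14 g/cm³ = 502.4 g·m⁻²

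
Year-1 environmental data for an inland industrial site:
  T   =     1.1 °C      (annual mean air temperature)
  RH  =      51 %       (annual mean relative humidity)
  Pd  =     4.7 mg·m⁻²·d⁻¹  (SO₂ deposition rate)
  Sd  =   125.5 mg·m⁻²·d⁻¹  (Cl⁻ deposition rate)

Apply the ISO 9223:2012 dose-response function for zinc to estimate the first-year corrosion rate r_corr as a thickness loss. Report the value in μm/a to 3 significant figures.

zinc: T≤10 °C ⇒ hinge +0.038·(1.1−10) = -0.3382
  Pd branch = 0.0129·Pd^0.44·e^(0.046·RH+f) = 0.1898 μm/a
  Sd branch = 0.0175·Sd^0.57·e^(0.008·RH+0.085·T) = 0.454 μm/a
  sum: 0.1898 + 0.454 → r_corr = 0.6438 μm/a

r_corr = 0.644 μm/a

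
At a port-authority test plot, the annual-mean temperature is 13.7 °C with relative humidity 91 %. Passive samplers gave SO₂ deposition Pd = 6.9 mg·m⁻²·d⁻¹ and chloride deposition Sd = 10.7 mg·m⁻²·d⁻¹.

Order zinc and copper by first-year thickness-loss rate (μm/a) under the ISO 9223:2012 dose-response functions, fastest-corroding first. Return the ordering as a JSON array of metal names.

["copper", "zinc"]

zinc: f(T) = -0.071·(T−10) [T>10 °C] = -0.2627
  sulphur-dioxide contribution → 1.526 μm/a
  chloride contribution → 0.4484 μm/a
  total first-year rate 1.974 μm/a
copper: f(T) = -0.080·(T−10) [T>10 °C] = -0.2960
  sulphur-dioxide contribution → 1.398 μm/a
  chloride contribution → 1.007 μm/a
  total first-year rate 2.405 μm/a
Ordering by μm/a: copper (2.4) > zinc (1.97)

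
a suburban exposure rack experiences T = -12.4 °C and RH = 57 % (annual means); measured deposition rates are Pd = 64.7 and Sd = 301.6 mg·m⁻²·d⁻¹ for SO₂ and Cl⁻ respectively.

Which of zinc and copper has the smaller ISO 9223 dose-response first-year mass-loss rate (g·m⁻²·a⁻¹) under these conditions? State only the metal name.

zinc: temperature factor f = +0.038·(-22.4) = -0.8512
  sulphur-dioxide contribution → 0.4747 μm/a
  chloride contribution → 0.2492 μm/a
  ⇒ r_corr(zinc) = 0.724 μm/a
  mass loss = 0.724 μm/a × 7.14 g/cm³ = 5.169 g·m⁻²·a⁻¹
copper: temperature factor f = +0.126·(-22.4) = -2.8224
  sulphur-dioxide contribution → 0.02691 μm/a
  chloride contribution → 0.203 μm/a
  total first-year rate 0.2299 μm/a
  mass loss = 0.2299 μm/a × 8.96 g/cm³ = 2.06 g·m⁻²·a⁻¹
Ordering by g·m⁻²·a⁻¹: zinc (5.17) > copper (2.06)

copper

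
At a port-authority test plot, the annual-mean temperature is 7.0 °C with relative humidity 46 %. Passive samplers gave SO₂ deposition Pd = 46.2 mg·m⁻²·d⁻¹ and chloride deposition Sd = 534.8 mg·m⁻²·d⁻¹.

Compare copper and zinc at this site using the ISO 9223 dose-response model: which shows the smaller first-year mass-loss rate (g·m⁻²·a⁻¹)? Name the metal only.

copper

copper: T≤10 °C ⇒ hinge +0.126·(7.0−10) = -0.3780
  SO₂ term: 0.0053·46.2^0.26·exp(0.059·46-0.3780) = 0.1485
  Sd branch = 0.01025·Sd^0.27·e^(0.036·RH+0.049·T) = 0.4126 μm/a
  r_corr = 0.1485 + 0.4126 = 0.561 μm/a
  mass loss = 0.561 μm/a × 8.96 g/cm³ = 5.027 g·m⁻²·a⁻¹
zinc: temperature factor f = +0.038·(-3.0) = -0.1140
  Pd branch = 0.0129·Pd^0.44·e^(0.046·RH+f) = 0.5158 μm/a
  Sd branch = 0.0175·Sd^0.57·e^(0.008·RH+0.085·T) = 1.646 μm/a
  r_corr = 0.5158 + 1.646 = 2.161 μm/a
  mass loss = 2.161 μm/a × 7.14 g/cm³ = 15.43 g·m⁻²·a⁻¹
Ordering by g·m⁻²·a⁻¹: zinc (15.4) > copper (5.03)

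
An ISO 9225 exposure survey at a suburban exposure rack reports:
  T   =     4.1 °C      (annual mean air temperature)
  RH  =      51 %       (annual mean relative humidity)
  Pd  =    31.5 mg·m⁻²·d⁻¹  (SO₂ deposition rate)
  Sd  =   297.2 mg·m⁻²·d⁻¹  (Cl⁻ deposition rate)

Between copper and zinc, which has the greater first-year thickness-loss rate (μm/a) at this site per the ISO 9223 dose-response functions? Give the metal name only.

copper: T≤10 °C ⇒ hinge +0.126·(4.1−10) = -0.7434
  SO₂ term: 0.0053·31.5^0.26·exp(0.059·51-0.7434) = 0.1252
  Sd branch = 0.01025·Sd^0.27·e^(0.036·RH+0.049·T) = 0.3656 μm/a
  sum: 0.1252 + 0.3656 → r_corr = 0.4909 μm/a
zinc: f(T) = +0.038·(T−10) [T≤10 °C] = -0.2242
  Pd branch = 0.0129·Pd^0.44·e^(0.046·RH+f) = 0.4913 μm/a
  Sd branch = 0.0175·Sd^0.57·e^(0.008·RH+0.085·T) = 0.9577 μm/a
  r_corr = 0.4913 + 0.9577 = 1.449 μm/a
Ordering by μm/a: zinc (1.45) > copper (0.491)

zinc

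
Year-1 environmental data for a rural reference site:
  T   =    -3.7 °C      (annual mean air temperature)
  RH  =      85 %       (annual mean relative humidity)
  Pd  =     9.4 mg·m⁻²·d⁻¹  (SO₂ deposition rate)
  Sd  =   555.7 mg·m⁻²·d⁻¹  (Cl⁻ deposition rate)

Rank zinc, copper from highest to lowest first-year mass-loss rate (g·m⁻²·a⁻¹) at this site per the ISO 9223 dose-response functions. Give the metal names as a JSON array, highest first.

["zinc", "copper"]

zinc: temperature factor f = +0.038·(-13.7) = -0.5206
  Pd branch = 0.0129·Pd^0.44·e^(0.046·RH+f) = 1.025 μm/a
  Sd branch = 0.0175·Sd^0.57·e^(0.008·RH+0.085·T) = 0.9254 μm/a
  r_corr = 1.025 + 0.9254 = 1.95 μm/a
  mass loss = 1.95 μm/a × 7.14 g/cm³ = 13.93 g·m⁻²·a⁻¹
copper: T≤10 °C ⇒ hinge +0.126·(-3.7−10) = -1.7262
  Pd branch = 0.0053·Pd^0.26·e^(0.059·RH+f) = 0.2544 μm/a
  Cl⁻ term: 0.01025·555.7^0.27·exp(0.036·85+0.049·-3.7) = 1.005
  sum: 0.2544 + 1.005 → r_corr = 1.259 μm/a
  mass loss = 1.259 μm/a × 8.96 g/cm³ = 11.28 g·m⁻²·a⁻¹
Ordering by g·m⁻²·a⁻¹: zinc (13.9) > copper (11.3)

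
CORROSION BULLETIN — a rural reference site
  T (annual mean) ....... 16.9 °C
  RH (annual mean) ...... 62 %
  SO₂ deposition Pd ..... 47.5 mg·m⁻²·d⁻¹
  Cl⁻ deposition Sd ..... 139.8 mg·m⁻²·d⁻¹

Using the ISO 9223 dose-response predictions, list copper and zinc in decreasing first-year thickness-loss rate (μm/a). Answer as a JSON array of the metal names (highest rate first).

copper: T>10 °C ⇒ hinge -0.080·(16.9−10) = -0.5520
  SO₂ term: 0.0053·47.5^0.26·exp(0.059·62-0.5520) = 0.3229
  Cl⁻ term: 0.01025·139.8^0.27·exp(0.036·62+0.049·16.9) = 0.8298
  r_corr = 0.3229 + 0.8298 = 1.153 μm/a
zinc: temperature factor f = -0.071·(6.9) = -0.4899
  Pd branch = 0.0129·Pd^0.44·e^(0.046·RH+f) = 0.7485 μm/a
  Cl⁻ term: 0.0175·139.8^0.57·exp(0.008·62+0.085·16.9) = 2.02
  r_corr = 0.7485 + 2.02 = 2.768 μm/a
Ordering by μm/a: zinc (2.77) > copper (1.15)

["zinc", "copper"]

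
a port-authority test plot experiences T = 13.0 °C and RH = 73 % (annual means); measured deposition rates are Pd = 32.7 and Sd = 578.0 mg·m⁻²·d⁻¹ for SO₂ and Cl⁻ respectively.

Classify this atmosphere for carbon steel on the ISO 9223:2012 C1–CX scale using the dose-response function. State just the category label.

C5

carbon steel: temperature factor f = -0.054·(3.0) = -0.1620
  sulphur-dioxide contribution → 39.74 μm/a
  chloride contribution → 98.41 μm/a
  total first-year rate 138.2 μm/a
ISO 9223 Table 2 (carbon steel): 80 < 138 ≤ 200 μm/a ⇒ C5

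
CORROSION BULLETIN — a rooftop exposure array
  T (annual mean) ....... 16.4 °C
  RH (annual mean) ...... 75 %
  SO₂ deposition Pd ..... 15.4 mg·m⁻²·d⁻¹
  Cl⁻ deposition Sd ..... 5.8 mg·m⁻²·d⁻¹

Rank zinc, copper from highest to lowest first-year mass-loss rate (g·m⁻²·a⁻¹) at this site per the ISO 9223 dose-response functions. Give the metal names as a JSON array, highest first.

["copper", "zinc"]

zinc: f(T) = -0.071·(T−10) [T>10 °C] = -0.4544
  sulphur-dioxide contribution → 0.8592 μm/a
  chloride contribution → 0.3501 μm/a
  total first-year rate 1.209 μm/a
  mass loss = 1.209 μm/a × 7.14 g/cm³ = 8.634 g·m⁻²·a⁻¹
copper: T>10 °C ⇒ hinge -0.080·(16.4−10) = -0.5120
  sulphur-dioxide contribution → 0.54 μm/a
  chloride contribution → 0.5476 μm/a
  total first-year rate 1.088 μm/a
  mass loss = 1.088 μm/a × 8.96 g/cm³ = 9.745 g·m⁻²·a⁻¹
Ordering by g·m⁻²·a⁻¹: copper (9.75) > zinc (8.63)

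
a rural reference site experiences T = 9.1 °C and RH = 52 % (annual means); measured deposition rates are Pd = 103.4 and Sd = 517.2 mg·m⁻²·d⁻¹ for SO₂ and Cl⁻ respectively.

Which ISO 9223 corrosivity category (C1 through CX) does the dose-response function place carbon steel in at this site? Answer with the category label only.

carbon steel: temperature factor f = +0.150·(-0.9) = -0.1350
  Pd branch = 1.77·Pd^0.52·e^(0.02·RH+f) = 48.82 μm/a
  Sd branch = 0.102·Sd^0.62·e^(0.033·RH+0.04·T) = 39.3 μm/a
  r_corr = 48.82 + 39.3 = 88.12 μm/a
88.1 μm/a falls in (80, 200] for carbon steel → category C5

C5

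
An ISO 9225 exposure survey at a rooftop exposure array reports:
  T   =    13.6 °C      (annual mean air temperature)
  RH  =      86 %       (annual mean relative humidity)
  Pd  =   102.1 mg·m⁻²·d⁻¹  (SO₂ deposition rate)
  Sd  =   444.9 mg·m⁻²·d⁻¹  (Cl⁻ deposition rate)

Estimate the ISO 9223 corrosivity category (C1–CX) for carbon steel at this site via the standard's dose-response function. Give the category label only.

CX

carbon steel: temperature factor f = -0.054·(3.6) = -0.1944
  sulphur-dioxide contribution → 90.2 μm/a
  chloride contribution → 131.6 μm/a
  total first-year rate 221.8 μm/a
222 μm/a falls in (200, 700] for carbon steel → category CX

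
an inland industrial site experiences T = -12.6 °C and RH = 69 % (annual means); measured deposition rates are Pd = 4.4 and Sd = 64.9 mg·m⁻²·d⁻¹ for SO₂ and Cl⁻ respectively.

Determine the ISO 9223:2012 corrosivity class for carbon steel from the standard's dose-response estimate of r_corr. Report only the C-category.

C2

carbon steel: temperature factor f = +0.150·(-22.6) = -3.3900
  SO₂ term: 1.77·4.4^0.52·exp(0.02·69-3.3900) = 0.5124
  Cl⁻ term: 0.102·64.9^0.62·exp(0.033·69+0.04·-12.6) = 7.984
  r_corr = 0.5124 + 7.984 = 8.496 μm/a
8.5 μm/a falls in (1.3, 25] for carbon steel → category C2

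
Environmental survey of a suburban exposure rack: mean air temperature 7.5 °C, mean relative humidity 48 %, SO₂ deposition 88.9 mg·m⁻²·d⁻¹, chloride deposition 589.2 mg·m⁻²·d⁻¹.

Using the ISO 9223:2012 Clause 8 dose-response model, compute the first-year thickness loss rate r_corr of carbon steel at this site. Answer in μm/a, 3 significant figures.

carbon steel: temperature factor f = +0.150·(-2.5) = -0.3750
  sulphur-dioxide contribution → 32.77 μm/a
  chloride contribution → 35.02 μm/a
  total first-year rate 67.79 μm/a

r_corr = 67.8 μm/a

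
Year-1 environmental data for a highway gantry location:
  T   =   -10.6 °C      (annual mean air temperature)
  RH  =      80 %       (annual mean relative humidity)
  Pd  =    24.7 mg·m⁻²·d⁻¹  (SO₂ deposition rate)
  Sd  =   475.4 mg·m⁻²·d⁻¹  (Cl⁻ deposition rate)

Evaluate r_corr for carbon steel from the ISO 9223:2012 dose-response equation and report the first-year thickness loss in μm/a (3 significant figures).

r_corr = 44.8 μm/a

carbon steel: f(T) = +0.150·(T−10) [T≤10 °C] = -3.0900
  SO₂ term: 1.77·24.7^0.52·exp(0.02·80-3.0900) = 2.114
  Cl⁻ term: 0.102·475.4^0.62·exp(0.033·80+0.04·-10.6) = 42.73
  sum: 2.114 + 42.73 → r_corr = 44.85 μm/a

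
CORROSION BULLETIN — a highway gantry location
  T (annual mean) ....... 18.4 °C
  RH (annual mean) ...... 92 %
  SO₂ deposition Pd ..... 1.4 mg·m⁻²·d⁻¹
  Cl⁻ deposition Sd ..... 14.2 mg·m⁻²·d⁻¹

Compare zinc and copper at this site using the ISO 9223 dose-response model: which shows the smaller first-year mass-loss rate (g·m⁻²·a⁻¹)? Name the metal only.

zinc: f(T) = -0.071·(T−10) [T>10 °C] = -0.5964
  sulphur-dioxide contribution → 0.5673 μm/a
  chloride contribution → 0.792 μm/a
  total first-year rate 1.359 μm/a
  mass loss = 1.359 μm/a × 7.14 g/cm³ = 9.705 g·m⁻²·a⁻¹
copper: temperature factor f = -0.080·(8.4) = -0.6720
  sulphur-dioxide contribution → 0.6726 μm/a
  chloride contribution → 1.418 μm/a
  total first-year rate 2.091 μm/a
  mass loss = 2.091 μm/a × 8.96 g/cm³ = 18.74 g·m⁻²·a⁻¹
Ordering by g·m⁻²·a⁻¹: copper (18.7) > zinc (9.71)

zinc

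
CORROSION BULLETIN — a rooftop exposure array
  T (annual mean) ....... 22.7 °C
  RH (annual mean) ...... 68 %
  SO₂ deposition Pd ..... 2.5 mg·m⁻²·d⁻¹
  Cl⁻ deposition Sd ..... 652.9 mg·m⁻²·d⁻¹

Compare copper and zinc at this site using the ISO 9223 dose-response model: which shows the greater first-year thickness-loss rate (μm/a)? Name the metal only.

zinc

copper: temperature factor f = -0.080·(12.7) = -1.0160
  sulphur-dioxide contribution → 0.1346 μm/a
  chloride contribution → 2.075 μm/a
  total first-year rate 2.209 μm/a
zinc: T>10 °C ⇒ hinge -0.071·(22.7−10) = -0.9017
  sulphur-dioxide contribution → 0.1789 μm/a
  chloride contribution → 8.351 μm/a
  total first-year rate 8.53 μm/a
Ordering by μm/a: zinc (8.53) > copper (2.21)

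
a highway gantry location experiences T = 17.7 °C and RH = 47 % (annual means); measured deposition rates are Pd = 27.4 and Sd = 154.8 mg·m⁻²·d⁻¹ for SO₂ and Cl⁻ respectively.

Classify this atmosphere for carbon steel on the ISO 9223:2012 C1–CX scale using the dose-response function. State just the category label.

carbon steel: T>10 °C ⇒ hinge -0.054·(17.7−10) = -0.4158
  SO₂ term: 1.77·27.4^0.52·exp(0.02·47-0.4158) = 16.72
  Cl⁻ term: 0.102·154.8^0.62·exp(0.033·47+0.04·17.7) = 22.25
  sum: 16.72 + 22.25 → r_corr = 38.97 μm/a
39 μm/a falls in (25, 50] for carbon steel → category C3

C3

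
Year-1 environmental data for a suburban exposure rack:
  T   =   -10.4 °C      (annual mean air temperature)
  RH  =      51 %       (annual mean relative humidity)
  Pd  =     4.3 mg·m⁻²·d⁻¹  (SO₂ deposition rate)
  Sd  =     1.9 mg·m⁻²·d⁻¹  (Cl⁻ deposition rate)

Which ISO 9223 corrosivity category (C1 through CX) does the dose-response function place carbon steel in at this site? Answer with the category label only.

carbon steel: f(T) = +0.150·(T−10) [T≤10 °C] = -3.0600
  sulphur-dioxide contribution → 0.4914 μm/a
  chloride contribution → 0.5391 μm/a
  total first-year rate 1.03 μm/a
ISO 9223 Table 2 (carbon steel): 0 < 1.03 ≤ 1.3 μm/a ⇒ C1

C1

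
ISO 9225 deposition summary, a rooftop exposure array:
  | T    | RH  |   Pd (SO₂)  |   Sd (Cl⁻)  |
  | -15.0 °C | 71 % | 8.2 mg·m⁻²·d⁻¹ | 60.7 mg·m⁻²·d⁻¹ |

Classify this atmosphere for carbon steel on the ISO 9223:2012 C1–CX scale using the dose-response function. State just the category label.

C2

carbon steel: T≤10 °C ⇒ hinge +0.150·(-15.0−10) = -3.7500
  sulphur-dioxide contribution → 0.5143 μm/a
  chloride contribution → 7.433 μm/a
  ⇒ r_corr(carbon steel) = 7.947 μm/a
Category bounds: 1.3…25 μm/a bracket r_corr ⇒ C2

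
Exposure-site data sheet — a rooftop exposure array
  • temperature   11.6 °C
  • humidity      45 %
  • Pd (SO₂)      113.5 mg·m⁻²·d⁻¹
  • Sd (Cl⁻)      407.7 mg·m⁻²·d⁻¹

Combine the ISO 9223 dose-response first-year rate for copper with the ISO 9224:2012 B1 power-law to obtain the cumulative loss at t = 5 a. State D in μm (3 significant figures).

D(5) = 2.02 μm

copper: temperature factor f = -0.080·(1.6) = -0.1280
  SO₂ term: 0.0053·113.5^0.26·exp(0.059·45-0.1280) = 0.227
  Sd branch = 0.01025·Sd^0.27·e^(0.036·RH+0.049·T) = 0.4634 μm/a
  r_corr = 0.227 + 0.4634 = 0.6904 μm/a
Power-law: D(5) = r_corr · 5^0.667
  D(5) = 0.6904 × 5^0.667 = 0.6904 × 2.926 = 2.02 μm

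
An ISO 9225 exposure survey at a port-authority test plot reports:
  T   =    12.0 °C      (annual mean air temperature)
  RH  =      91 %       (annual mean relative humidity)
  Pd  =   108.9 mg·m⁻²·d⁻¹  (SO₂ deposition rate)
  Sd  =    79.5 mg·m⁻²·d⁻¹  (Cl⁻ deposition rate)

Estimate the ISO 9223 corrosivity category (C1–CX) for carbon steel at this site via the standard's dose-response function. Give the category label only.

carbon steel: f(T) = -0.054·(T−10) [T>10 °C] = -0.1080
  sulphur-dioxide contribution → 112.4 μm/a
  chloride contribution → 50.06 μm/a
  total first-year rate 162.5 μm/a
162 μm/a falls in (80, 200] for carbon steel → category C5

C5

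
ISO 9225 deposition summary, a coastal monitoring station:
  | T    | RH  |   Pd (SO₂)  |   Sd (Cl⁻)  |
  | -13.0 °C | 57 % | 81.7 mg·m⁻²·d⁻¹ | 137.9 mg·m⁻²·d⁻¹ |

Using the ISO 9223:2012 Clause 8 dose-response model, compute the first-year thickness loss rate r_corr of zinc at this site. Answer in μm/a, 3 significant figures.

zinc: T≤10 °C ⇒ hinge +0.038·(-13.0−10) = -0.8740
  sulphur-dioxide contribution → 0.5142 μm/a
  chloride contribution → 0.1516 μm/a
  total first-year rate 0.6658 μm/a

r_corr = 0.666 μm/a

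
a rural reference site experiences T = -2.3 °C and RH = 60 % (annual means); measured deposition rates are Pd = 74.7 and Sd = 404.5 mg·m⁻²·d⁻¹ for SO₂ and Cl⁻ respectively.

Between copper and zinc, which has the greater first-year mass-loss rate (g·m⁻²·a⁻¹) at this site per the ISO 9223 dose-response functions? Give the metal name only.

copper: temperature factor f = +0.126·(-12.3) = -1.5498
  Pd branch = 0.0053·Pd^0.26·e^(0.059·RH+f) = 0.119 μm/a
  Sd branch = 0.01025·Sd^0.27·e^(0.036·RH+0.049·T) = 0.4015 μm/a
  r_corr = 0.119 + 0.4015 = 0.5206 μm/a
  mass loss = 0.5206 μm/a × 8.96 g/cm³ = 4.664 g·m⁻²·a⁻¹
zinc: T≤10 °C ⇒ hinge +0.038·(-2.3−10) = -0.4674
  SO₂ term: 0.0129·74.7^0.44·exp(0.046·60-0.4674) = 0.8521
  Sd branch = 0.0175·Sd^0.57·e^(0.008·RH+0.085·T) = 0.7121 μm/a
  sum: 0.8521 + 0.7121 → r_corr = 1.564 μm/a
  mass loss = 1.564 μm/a × 7.14 g/cm³ = 11.17 g·m⁻²·a⁻¹
Ordering by g·m⁻²·a⁻¹: zinc (11.2) > copper (4.66)

zinc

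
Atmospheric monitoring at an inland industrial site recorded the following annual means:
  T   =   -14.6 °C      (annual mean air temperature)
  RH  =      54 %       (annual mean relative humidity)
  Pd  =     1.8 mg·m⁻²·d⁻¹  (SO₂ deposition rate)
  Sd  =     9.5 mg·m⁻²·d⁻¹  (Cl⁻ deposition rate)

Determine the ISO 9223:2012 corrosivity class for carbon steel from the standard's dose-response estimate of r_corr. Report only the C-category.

carbon steel: temperature factor f = +0.150·(-24.6) = -3.6900
  Pd branch = 1.77·Pd^0.52·e^(0.02·RH+f) = 0.1767 μm/a
  Cl⁻ term: 0.102·9.5^0.62·exp(0.033·54+0.04·-14.6) = 1.365
  sum: 0.1767 + 1.365 → r_corr = 1.542 μm/a
1.54 μm/a falls in (1.3, 25] for carbon steel → category C2

C2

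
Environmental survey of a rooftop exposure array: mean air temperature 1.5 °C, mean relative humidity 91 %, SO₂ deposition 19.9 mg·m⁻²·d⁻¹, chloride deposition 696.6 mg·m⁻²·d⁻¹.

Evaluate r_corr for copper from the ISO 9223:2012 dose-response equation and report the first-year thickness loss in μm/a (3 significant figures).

r_corr = 2.56 μm/a

copper: T≤10 °C ⇒ hinge +0.126·(1.5−10) = -1.0710
  Pd branch = 0.0053·Pd^0.26·e^(0.059·RH+f) = 0.8484 μm/a
  Sd branch = 0.01025·Sd^0.27·e^(0.036·RH+0.049·T) = 1.71 μm/a
  r_corr = 0.8484 + 1.71 = 2.558 μm/a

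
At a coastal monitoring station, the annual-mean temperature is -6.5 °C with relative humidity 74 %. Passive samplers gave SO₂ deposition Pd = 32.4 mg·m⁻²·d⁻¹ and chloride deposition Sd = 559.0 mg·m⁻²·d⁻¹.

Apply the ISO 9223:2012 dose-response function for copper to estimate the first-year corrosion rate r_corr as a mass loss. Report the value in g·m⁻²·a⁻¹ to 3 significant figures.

copper: temperature factor f = +0.126·(-16.5) = -2.0790
  Pd branch = 0.0053·Pd^0.26·e^(0.059·RH+f) = 0.1289 μm/a
  Cl⁻ term: 0.01025·559.0^0.27·exp(0.036·74+0.049·-6.5) = 0.5904
  sum: 0.1289 + 0.5904 → r_corr = 0.7193 μm/a
Convert to mass loss: 0.7193 μm/a × 8.96 g/cm³ = 6.445 g·m⁻²·a⁻¹

r_corr = 6.45 g·m⁻²·a⁻¹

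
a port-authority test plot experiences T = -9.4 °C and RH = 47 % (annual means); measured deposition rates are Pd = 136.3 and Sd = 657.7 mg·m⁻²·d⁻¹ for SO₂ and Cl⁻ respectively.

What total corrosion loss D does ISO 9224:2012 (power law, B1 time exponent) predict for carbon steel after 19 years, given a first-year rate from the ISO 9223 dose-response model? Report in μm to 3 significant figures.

D(19) = 101 μm

carbon steel: T≤10 °C ⇒ hinge +0.150·(-9.4−10) = -2.9100
  Pd branch = 1.77·Pd^0.52·e^(0.02·RH+f) = 3.179 μm/a
  Cl⁻ term: 0.102·657.7^0.62·exp(0.033·47+0.04·-9.4) = 18.45
  sum: 3.179 + 18.45 → r_corr = 21.63 μm/a
Power-law: D(19) = r_corr · 19^0.523
  D(19) = 21.63 × 19^0.523 = 21.63 × 4.664 = 100.9 μm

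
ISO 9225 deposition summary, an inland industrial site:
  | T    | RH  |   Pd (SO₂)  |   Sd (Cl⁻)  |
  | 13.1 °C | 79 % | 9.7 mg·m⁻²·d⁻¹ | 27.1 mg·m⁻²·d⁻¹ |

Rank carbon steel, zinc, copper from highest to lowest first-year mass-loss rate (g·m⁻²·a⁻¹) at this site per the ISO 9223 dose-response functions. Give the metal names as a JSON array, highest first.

carbon steel: T>10 °C ⇒ hinge -0.054·(13.1−10) = -0.1674
  Pd branch = 1.77·Pd^0.52·e^(0.02·RH+f) = 23.69 μm/a
  Sd branch = 0.102·Sd^0.62·e^(0.033·RH+0.04·T) = 18.06 μm/a
  sum: 23.69 + 18.06 → r_corr = 41.75 μm/a
  mass loss = 41.75 μm/a × 7.85 g/cm³ = 327.8 g·m⁻²·a⁻¹
zinc: f(T) = -0.071·(T−10) [T>10 °C] = -0.2201
  Pd branch = 0.0129·Pd^0.44·e^(0.046·RH+f) = 1.065 μm/a
  Sd branch = 0.0175·Sd^0.57·e^(0.008·RH+0.085·T) = 0.6575 μm/a
  sum: 1.065 + 0.6575 → r_corr = 1.723 μm/a
  mass loss = 1.723 μm/a × 7.14 g/cm³ = 12.3 g·m⁻²·a⁻¹
copper: f(T) = -0.080·(T−10) [T>10 °C] = -0.2480
  SO₂ term: 0.0053·9.7^0.26·exp(0.059·79-0.2480) = 0.7895
  Cl⁻ term: 0.01025·27.1^0.27·exp(0.036·79+0.049·13.1) = 0.8157
  sum: 0.7895 + 0.8157 → r_corr = 1.605 μm/a
  mass loss = 1.605 μm/a × 8.96 g/cm³ = 14.38 g·m⁻²·a⁻¹
Ordering by g·m⁻²·a⁻¹: carbon steel (328) > copper (14.4) > zinc (12.3)

["carbon steel", "copper", "zinc"]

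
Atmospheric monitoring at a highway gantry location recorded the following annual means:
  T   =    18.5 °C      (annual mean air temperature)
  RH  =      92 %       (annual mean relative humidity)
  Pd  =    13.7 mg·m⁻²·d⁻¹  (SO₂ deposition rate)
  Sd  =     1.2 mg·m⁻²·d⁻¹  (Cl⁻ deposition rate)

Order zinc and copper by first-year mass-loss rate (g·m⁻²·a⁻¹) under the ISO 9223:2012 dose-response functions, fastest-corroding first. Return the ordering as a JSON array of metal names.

["copper", "zinc"]

zinc: f(T) = -0.071·(T−10) [T>10 °C] = -0.6035
  SO₂ term: 0.0129·13.7^0.44·exp(0.046·92-0.6035) = 1.537
  Cl⁻ term: 0.0175·1.2^0.57·exp(0.008·92+0.085·18.5) = 0.1953
  r_corr = 1.537 + 0.1953 = 1.732 μm/a
  mass loss = 1.732 μm/a × 7.14 g/cm³ = 12.37 g·m⁻²·a⁻¹
copper: temperature factor f = -0.080·(8.5) = -0.6800
  Pd branch = 0.0053·Pd^0.26·e^(0.059·RH+f) = 1.207 μm/a
  Cl⁻ term: 0.01025·1.2^0.27·exp(0.036·92+0.049·18.5) = 0.7314
  sum: 1.207 + 0.7314 → r_corr = 1.939 μm/a
  mass loss = 1.939 μm/a × 8.96 g/cm³ = 17.37 g·m⁻²·a⁻¹
Ordering by g·m⁻²·a⁻¹: copper (17.4) > zinc (12.4)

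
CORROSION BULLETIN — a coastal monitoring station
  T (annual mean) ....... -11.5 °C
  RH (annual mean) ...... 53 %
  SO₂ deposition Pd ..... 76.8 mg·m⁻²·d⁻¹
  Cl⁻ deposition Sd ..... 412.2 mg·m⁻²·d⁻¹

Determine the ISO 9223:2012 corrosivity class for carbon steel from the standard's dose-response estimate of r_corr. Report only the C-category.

C2

carbon steel: f(T) = +0.150·(T−10) [T≤10 °C] = -3.2250
  SO₂ term: 1.77·76.8^0.52·exp(0.02·53-3.2250) = 1.941
  Sd branch = 0.102·Sd^0.62·e^(0.033·RH+0.04·T) = 15.48 μm/a
  r_corr = 1.941 + 15.48 = 17.42 μm/a
Category bounds: 1.3…25 μm/a bracket r_corr ⇒ C2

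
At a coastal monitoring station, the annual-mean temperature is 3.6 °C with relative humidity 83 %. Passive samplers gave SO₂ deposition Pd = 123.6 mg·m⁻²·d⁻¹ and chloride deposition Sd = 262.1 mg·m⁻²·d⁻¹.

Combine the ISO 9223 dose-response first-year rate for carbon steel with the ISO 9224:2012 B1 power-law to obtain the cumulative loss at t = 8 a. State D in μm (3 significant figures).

D(8) = 300 μm

carbon steel: f(T) = +0.150·(T−10) [T≤10 °C] = -0.9600
  sulphur-dioxide contribution → 43.63 μm/a
  chloride contribution → 57.56 μm/a
  ⇒ r_corr(carbon steel) = 101.2 μm/a
ISO 9224: D(t) = r_corr · t^b with b = 0.523 (carbon steel, B1)
  D(8) = 101.2 × 8^0.523 = 101.2 × 2.967 = 300.2 μm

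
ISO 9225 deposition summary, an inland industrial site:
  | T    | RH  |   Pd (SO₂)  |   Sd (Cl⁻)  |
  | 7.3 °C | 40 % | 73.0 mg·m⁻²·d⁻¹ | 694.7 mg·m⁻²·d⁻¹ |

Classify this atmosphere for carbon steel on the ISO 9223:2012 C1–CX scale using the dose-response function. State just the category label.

carbon steel: f(T) = +0.150·(T−10) [T≤10 °C] = -0.4050
  sulphur-dioxide contribution → 24.46 μm/a
  chloride contribution → 29.55 μm/a
  total first-year rate 54.01 μm/a
54 μm/a falls in (50, 80] for carbon steel → category C4

C4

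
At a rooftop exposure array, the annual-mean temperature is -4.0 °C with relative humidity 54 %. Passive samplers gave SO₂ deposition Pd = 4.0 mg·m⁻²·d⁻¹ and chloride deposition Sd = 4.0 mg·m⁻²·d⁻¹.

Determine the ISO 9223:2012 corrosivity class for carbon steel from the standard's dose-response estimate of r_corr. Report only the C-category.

carbon steel: T≤10 °C ⇒ hinge +0.150·(-4.0−10) = -2.1000
  SO₂ term: 1.77·4.0^0.52·exp(0.02·54-2.1000) = 1.312
  Cl⁻ term: 0.102·4.0^0.62·exp(0.033·54+0.04·-4.0) = 1.22
  r_corr = 1.312 + 1.22 = 2.532 μm/a
ISO 9223 Table 2 (carbon steel): 1.3 < 2.53 ≤ 25 μm/a ⇒ C2

C2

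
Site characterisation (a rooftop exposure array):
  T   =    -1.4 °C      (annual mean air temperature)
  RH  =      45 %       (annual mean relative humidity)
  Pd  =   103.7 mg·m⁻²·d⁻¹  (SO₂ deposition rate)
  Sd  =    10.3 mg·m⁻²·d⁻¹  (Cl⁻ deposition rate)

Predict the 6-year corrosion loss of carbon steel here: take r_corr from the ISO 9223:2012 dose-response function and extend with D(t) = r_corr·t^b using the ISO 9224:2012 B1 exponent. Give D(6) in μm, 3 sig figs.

carbon steel: T≤10 °C ⇒ hinge +0.150·(-1.4−10) = -1.7100
  sulphur-dioxide contribution → 8.798 μm/a
  chloride contribution → 1.808 μm/a
  ⇒ r_corr(carbon steel) = 10.61 μm/a
Power-law: D(6) = r_corr · 6^0.523
  D(6) = 10.61 × 6^0.523 = 10.61 × 2.553 = 27.07 μm

D(6) = 27.1 μm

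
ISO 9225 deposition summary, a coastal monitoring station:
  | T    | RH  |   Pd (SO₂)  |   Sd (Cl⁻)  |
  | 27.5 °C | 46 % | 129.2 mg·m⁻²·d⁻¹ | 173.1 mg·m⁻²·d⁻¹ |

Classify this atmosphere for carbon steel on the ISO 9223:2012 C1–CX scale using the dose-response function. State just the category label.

carbon steel: T>10 °C ⇒ hinge -0.054·(27.5−10) = -0.9450
  Pd branch = 1.77·Pd^0.52·e^(0.02·RH+f) = 21.63 μm/a
  Sd branch = 0.102·Sd^0.62·e^(0.033·RH+0.04·T) = 34.15 μm/a
  r_corr = 21.63 + 34.15 = 55.77 μm/a
ISO 9223 Table 2 (carbon steel): 50 < 55.8 ≤ 80 μm/a ⇒ C4

C4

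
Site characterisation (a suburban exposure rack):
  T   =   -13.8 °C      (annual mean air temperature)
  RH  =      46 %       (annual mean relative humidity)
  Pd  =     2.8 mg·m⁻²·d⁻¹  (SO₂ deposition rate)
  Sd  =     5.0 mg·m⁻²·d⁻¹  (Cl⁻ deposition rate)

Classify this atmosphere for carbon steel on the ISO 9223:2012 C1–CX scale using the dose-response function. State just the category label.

C1

carbon steel: T≤10 °C ⇒ hinge +0.150·(-13.8−10) = -3.5700
  SO₂ term: 1.77·2.8^0.52·exp(0.02·46-3.5700) = 0.2136
  Sd branch = 0.102·Sd^0.62·e^(0.033·RH+0.04·T) = 0.7269 μm/a
  sum: 0.2136 + 0.7269 → r_corr = 0.9405 μm/a
Category bounds: 0…1.3 μm/a bracket r_corr ⇒ C1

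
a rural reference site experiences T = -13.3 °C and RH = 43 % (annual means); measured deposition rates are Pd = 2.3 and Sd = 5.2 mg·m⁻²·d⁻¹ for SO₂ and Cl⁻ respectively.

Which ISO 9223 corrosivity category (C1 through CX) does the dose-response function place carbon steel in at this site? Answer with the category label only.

C1

carbon steel: f(T) = +0.150·(T−10) [T≤10 °C] = -3.4950
  SO₂ term: 1.77·2.3^0.52·exp(0.02·43-3.4950) = 0.1958
  Cl⁻ term: 0.102·5.2^0.62·exp(0.033·43+0.04·-13.3) = 0.6882
  r_corr = 0.1958 + 0.6882 = 0.884 μm/a
Category bounds: 0…1.3 μm/a bracket r_corr ⇒ C1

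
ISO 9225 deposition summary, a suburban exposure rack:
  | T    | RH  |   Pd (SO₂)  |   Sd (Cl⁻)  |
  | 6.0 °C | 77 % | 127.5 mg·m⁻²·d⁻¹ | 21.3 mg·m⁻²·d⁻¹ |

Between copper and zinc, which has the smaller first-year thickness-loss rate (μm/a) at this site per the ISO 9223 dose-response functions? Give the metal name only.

copper: T≤10 °C ⇒ hinge +0.126·(6.0−10) = -0.5040
  SO₂ term: 0.0053·127.5^0.26·exp(0.059·77-0.5040) = 1.061
  Cl⁻ term: 0.01025·21.3^0.27·exp(0.036·77+0.049·6.0) = 0.5023
  sum: 1.061 + 0.5023 → r_corr = 1.564 μm/a
zinc: T≤10 °C ⇒ hinge +0.038·(6.0−10) = -0.1520
  SO₂ term: 0.0129·127.5^0.44·exp(0.046·77-0.1520) = 3.231
  Cl⁻ term: 0.0175·21.3^0.57·exp(0.008·77+0.085·6.0) = 0.3085
  r_corr = 3.231 + 0.3085 = 3.539 μm/a
Ordering by μm/a: zinc (3.54) > copper (1.56)

copper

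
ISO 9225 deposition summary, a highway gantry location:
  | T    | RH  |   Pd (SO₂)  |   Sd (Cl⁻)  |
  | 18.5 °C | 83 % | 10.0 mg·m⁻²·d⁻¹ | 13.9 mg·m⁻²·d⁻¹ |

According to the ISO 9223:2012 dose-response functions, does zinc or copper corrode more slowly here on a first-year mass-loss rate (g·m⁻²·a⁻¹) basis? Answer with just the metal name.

zinc: temperature factor f = -0.071·(8.5) = -0.6035
  SO₂ term: 0.0129·10.0^0.44·exp(0.046·83-0.6035) = 0.8844
  Cl⁻ term: 0.0175·13.9^0.57·exp(0.008·83+0.085·18.5) = 0.7343
  r_corr = 0.8844 + 0.7343 = 1.619 μm/a
  mass loss = 1.619 μm/a × 7.14 g/cm³ = 11.56 g·m⁻²·a⁻¹
copper: temperature factor f = -0.080·(8.5) = -0.6800
  SO₂ term: 0.0053·10.0^0.26·exp(0.059·83-0.6800) = 0.6542
  Cl⁻ term: 0.01025·13.9^0.27·exp(0.036·83+0.049·18.5) = 1.025
  sum: 0.6542 + 1.025 → r_corr = 1.679 μm/a
  mass loss = 1.679 μm/a × 8.96 g/cm³ = 15.04 g·m⁻²·a⁻¹
Ordering by g·m⁻²·a⁻¹: copper (15) > zinc (11.6)

zinc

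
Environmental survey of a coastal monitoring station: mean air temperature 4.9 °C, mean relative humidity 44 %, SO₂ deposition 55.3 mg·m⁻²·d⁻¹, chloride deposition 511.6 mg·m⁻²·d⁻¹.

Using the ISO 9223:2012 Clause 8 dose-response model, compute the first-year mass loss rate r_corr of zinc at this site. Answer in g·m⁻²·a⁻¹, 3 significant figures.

zinc: temperature factor f = +0.038·(-5.1) = -0.1938
  SO₂ term: 0.0129·55.3^0.44·exp(0.046·44-0.1938) = 0.4701
  Cl⁻ term: 0.0175·511.6^0.57·exp(0.008·44+0.085·4.9) = 1.321
  sum: 0.4701 + 1.321 → r_corr = 1.791 μm/a
Convert to mass loss: 1.791 μm/a × 7.14 g/cm³ = 12.79 g·m⁻²·a⁻¹

r_corr = 12.8 g·m⁻²·a⁻¹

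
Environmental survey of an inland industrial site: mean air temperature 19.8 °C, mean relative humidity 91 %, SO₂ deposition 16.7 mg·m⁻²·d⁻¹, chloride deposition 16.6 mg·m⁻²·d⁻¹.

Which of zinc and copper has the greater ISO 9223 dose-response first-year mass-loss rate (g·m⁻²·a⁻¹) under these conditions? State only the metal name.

copper

zinc: T>10 °C ⇒ hinge -0.071·(19.8−10) = -0.6958
  Pd branch = 0.0129·Pd^0.44·e^(0.046·RH+f) = 1.46 μm/a
  Cl⁻ term: 0.0175·16.6^0.57·exp(0.008·91+0.085·19.8) = 0.9674
  r_corr = 1.46 + 0.9674 = 2.427 μm/a
  mass loss = 2.427 μm/a × 7.14 g/cm³ = 17.33 g·m⁻²·a⁻¹
copper: temperature factor f = -0.080·(9.8) = -0.7840
  SO₂ term: 0.0053·16.7^0.26·exp(0.059·91-0.7840) = 1.08
  Sd branch = 0.01025·Sd^0.27·e^(0.036·RH+0.049·T) = 1.528 μm/a
  r_corr = 1.08 + 1.528 = 2.608 μm/a
  mass loss = 2.608 μm/a × 8.96 g/cm³ = 23.37 g·m⁻²·a⁻¹
Ordering by g·m⁻²·a⁻¹: copper (23.4) > zinc (17.3)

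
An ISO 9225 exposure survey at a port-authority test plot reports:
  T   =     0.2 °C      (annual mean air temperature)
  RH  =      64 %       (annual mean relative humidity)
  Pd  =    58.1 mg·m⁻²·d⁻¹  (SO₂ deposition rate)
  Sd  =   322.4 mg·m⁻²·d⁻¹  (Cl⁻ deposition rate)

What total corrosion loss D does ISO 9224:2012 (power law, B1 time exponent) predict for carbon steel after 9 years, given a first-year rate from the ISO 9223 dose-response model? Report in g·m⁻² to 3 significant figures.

carbon steel: temperature factor f = +0.150·(-9.8) = -1.4700
  SO₂ term: 1.77·58.1^0.52·exp(0.02·64-1.4700) = 12.1
  Cl⁻ term: 0.102·322.4^0.62·exp(0.033·64+0.04·0.2) = 30.51
  sum: 12.1 + 30.51 → r_corr = 42.62 μm/a
ISO 9224: D(t) = r_corr · t^b with b = 0.523 (carbon steel, B1)
  D(9) = 42.62 × 9^0.523 = 42.62 × 3.156 = 134.5 μm
  Mass loss = 134.5 μm × 7.85 g/cm³ = 1056 g·m⁻²

D(9) = 1.06e+03 g·m⁻²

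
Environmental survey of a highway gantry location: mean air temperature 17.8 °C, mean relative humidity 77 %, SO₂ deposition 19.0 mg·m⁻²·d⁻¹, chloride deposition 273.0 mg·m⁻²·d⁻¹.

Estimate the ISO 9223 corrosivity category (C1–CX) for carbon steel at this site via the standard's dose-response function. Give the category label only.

carbon steel: T>10 °C ⇒ hinge -0.054·(17.8−10) = -0.4212
  Pd branch = 1.77·Pd^0.52·e^(0.02·RH+f) = 25.05 μm/a
  Sd branch = 0.102·Sd^0.62·e^(0.033·RH+0.04·T) = 85.46 μm/a
  r_corr = 25.05 + 85.46 = 110.5 μm/a
ISO 9223 Table 2 (carbon steel): 80 < 111 ≤ 200 μm/a ⇒ C5

C5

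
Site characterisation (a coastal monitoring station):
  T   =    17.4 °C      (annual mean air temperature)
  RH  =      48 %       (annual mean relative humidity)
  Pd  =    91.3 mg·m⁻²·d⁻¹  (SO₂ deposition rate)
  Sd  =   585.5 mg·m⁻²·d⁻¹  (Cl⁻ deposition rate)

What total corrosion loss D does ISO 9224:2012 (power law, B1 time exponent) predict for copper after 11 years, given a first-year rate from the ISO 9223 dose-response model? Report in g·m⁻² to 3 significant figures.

D(11) = 40.7 g·m⁻²

copper: temperature factor f = -0.080·(7.4) = -0.5920
  Pd branch = 0.0053·Pd^0.26·e^(0.059·RH+f) = 0.161 μm/a
  Sd branch = 0.01025·Sd^0.27·e^(0.036·RH+0.049·T) = 0.7563 μm/a
  r_corr = 0.161 + 0.7563 = 0.9173 μm/a
ISO 9224: D(t) = r_corr · t^b with b = 0.667 (copper, B1)
  D(11) = 0.9173 × 11^0.667 = 0.9173 × 4.95 = 4.541 μm
  Mass loss = 4.541 μm × 8.96 g/cm³ = 40.68 g·m⁻²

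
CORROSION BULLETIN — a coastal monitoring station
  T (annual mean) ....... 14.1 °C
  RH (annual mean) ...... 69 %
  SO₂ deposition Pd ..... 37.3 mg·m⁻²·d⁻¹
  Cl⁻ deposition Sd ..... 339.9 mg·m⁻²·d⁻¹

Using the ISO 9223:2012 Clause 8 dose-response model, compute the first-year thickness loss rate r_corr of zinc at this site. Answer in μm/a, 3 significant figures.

zinc: f(T) = -0.071·(T−10) [T>10 °C] = -0.2911
  SO₂ term: 0.0129·37.3^0.44·exp(0.046·69-0.2911) = 1.133
  Cl⁻ term: 0.0175·339.9^0.57·exp(0.008·69+0.085·14.1) = 2.793
  sum: 1.133 + 2.793 → r_corr = 3.926 μm/a

r_corr = 3.93 μm/a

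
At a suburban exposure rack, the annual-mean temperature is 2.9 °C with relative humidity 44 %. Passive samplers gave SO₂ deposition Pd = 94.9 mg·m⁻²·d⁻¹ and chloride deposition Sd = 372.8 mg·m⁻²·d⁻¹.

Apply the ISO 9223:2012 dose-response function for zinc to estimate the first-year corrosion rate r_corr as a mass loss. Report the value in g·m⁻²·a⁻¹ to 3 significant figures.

r_corr = 10.6 g·m⁻²·a⁻¹

zinc: temperature factor f = +0.038·(-7.1) = -0.2698
  Pd branch = 0.0129·Pd^0.44·e^(0.046·RH+f) = 0.5526 μm/a
  Sd branch = 0.0175·Sd^0.57·e^(0.008·RH+0.085·T) = 0.9305 μm/a
  r_corr = 0.5526 + 0.9305 = 1.483 μm/a
Convert to mass loss: 1.483 μm/a × 7.14 g/cm³ = 10.59 g·m⁻²·a⁻¹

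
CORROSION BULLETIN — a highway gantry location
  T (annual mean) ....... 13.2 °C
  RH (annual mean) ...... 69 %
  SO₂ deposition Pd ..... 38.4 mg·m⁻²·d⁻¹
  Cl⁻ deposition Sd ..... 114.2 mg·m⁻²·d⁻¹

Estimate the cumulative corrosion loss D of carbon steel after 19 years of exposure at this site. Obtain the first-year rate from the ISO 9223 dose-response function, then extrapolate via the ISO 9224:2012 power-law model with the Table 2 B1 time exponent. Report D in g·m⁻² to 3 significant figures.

D(19) = 2.61e+03 g·m⁻²

carbon steel: T>10 °C ⇒ hinge -0.054·(13.2−10) = -0.1728
  SO₂ term: 1.77·38.4^0.52·exp(0.02·69-0.1728) = 39.46
  Sd branch = 0.102·Sd^0.62·e^(0.033·RH+0.04·T) = 31.81 μm/a
  sum: 39.46 + 31.81 → r_corr = 71.26 μm/a
Long-term exponent b (ISO 9224 Table 2, B1) = 0.523
  D(19) = 71.26 × 19^0.523 = 71.26 × 4.664 = 332.4 μm
  Mass loss = 332.4 μm × 7.85 g/cm³ = 2609 g·m⁻²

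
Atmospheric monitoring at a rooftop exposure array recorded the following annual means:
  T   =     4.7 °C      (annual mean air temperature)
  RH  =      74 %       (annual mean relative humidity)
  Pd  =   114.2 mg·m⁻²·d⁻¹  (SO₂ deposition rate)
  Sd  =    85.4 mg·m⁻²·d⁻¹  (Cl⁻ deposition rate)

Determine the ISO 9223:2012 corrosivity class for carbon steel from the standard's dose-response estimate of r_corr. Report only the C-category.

carbon steel: temperature factor f = +0.150·(-5.3) = -0.7950
  sulphur-dioxide contribution → 41.25 μm/a
  chloride contribution → 22.3 μm/a
  ⇒ r_corr(carbon steel) = 63.55 μm/a
Category bounds: 50…80 μm/a bracket r_corr ⇒ C4

C4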